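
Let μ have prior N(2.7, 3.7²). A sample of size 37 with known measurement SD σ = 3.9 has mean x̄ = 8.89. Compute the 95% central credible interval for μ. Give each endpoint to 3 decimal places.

Posterior precision = 1/3.7² + 37/3.9² = 0.0730 + 2.4326 = 2.5057, so posterior SD = 0.6317.
Posterior mean = (2.7/3.7² + 37·8.89/3.9²) / 2.5057 = 8.7095.
Interval: 8.7095 ± 1.960 × 0.6317 → [7.471, 9.948].

[7.471, 9.948]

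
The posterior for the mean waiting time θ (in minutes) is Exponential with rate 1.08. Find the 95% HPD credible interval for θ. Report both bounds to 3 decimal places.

[0.000, 2.774]

The exponential density is strictly decreasing on [0, ∞), so the HPD interval is anchored at 0: [0, q] with P(θ ≤ q) = 0.95.
q = −ln(1 − 0.95) / 1.08 = 2.9957 / 1.08 = 2.774.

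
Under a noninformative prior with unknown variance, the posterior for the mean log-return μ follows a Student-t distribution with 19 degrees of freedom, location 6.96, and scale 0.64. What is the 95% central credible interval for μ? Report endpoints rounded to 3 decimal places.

The t_19 distribution is symmetric; the 95% interval is 6.96 ± t·0.64 with t_{0.975,19} = 2.093.
Half-width: 2.093 × 0.64 = 1.340.
6.96 − 1.340 = 5.620; 6.96 + 1.340 = 8.300.

[5.620, 8.300]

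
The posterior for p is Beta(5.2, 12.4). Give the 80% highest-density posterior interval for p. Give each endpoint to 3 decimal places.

[0.148, 0.419]

The posterior is unimodal and skewed, so the HPD interval has equal density at both endpoints and is the shortest 80% interval.
Solving f(0.148) = f(0.419) with F(0.419) − F(0.148) = 0.80 gives [0.148, 0.419].
For comparison, the equal-tailed interval is [0.164, 0.438]; the HPD is narrower and shifted toward the mode.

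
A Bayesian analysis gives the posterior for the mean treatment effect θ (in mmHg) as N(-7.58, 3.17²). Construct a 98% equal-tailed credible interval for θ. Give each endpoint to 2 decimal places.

The posterior is symmetric, so the 98% equal-tailed interval is θ = -7.58 ± z·3.17 with z = 2.326.
Half-width: 2.326 × 3.17 = 7.37.
-7.58 − 7.37 = -14.95; -7.58 + 7.37 = -0.21.

[-14.95, -0.21]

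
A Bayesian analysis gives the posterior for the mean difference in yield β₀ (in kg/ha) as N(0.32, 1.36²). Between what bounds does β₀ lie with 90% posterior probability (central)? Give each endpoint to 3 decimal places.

[-1.917, 2.557]

The posterior is symmetric, so the 90% equal-tailed interval is β₀ = 0.32 ± z·1.36 with z = 1.645.
Half-width: 1.645 × 1.36 = 2.237.
0.32 − 2.237 = -1.917; 0.32 + 2.237 = 2.557.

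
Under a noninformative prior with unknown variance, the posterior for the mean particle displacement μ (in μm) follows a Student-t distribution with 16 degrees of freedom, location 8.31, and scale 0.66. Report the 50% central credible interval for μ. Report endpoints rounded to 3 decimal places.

[7.855, 8.765]

The t_16 distribution is symmetric; the 50% interval is 8.31 ± t·0.66 with t_{0.75,16} = 0.690.
Half-width: 0.690 × 0.66 = 0.455.
8.31 − 0.455 = 7.855; 8.31 + 0.455 = 8.765.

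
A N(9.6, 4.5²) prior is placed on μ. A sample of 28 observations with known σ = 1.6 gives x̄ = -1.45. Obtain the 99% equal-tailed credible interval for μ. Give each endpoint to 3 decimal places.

Posterior precision = 1/4.5² + 28/1.6² = 0.0494 + 10.9375 = 10.9869, so posterior SD = 0.3017.
Posterior mean = (9.6/4.5² + 28·-1.45/1.6²) / 10.9869 = -1.4003.
Interval: -1.4003 ± 2.576 × 0.3017 → [-2.177, -0.623].

[-2.177, -0.623]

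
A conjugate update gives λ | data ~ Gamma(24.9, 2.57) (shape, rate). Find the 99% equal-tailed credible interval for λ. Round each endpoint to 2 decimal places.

Posterior: Gamma(shape 24.9, rate 2.57).
Equal-tailed 99% interval: Gamma(24.9, 2.57) quantiles at 0.005 and 0.995.
Posterior mean ≈ 9.69, SD ≈ 1.94; a Normal approximation gives roughly [4.69, 14.69].
Exact: lower = 5.42; upper = 15.42.

[5.42, 15.42]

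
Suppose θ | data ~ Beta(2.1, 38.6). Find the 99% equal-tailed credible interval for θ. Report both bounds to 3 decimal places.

Posterior: Beta(2.1, 38.6).
Equal-tailed 99% interval: the 0.005 and 0.995 quantiles of Beta(2.1, 38.6).
Posterior mean ≈ 0.052, SD ≈ 0.034; a Normal approximation gives roughly [-0.037, 0.140].
Exact: F⁻¹(0.005) = 0.003; F⁻¹(0.995) = 0.177.

[0.003, 0.177]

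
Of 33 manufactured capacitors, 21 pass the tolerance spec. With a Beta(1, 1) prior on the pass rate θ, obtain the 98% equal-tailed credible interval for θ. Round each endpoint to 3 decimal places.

[0.434, 0.802]

Posterior: Beta(1+21, 1+12) = Beta(22, 13).
Equal-tailed 98% interval: the 0.01 and 0.99 quantiles of Beta(22, 13).
Posterior mean ≈ 0.629, SD ≈ 0.081; a Normal approximation gives roughly [0.441, 0.816].
Exact: F⁻¹(0.01) = 0.434; F⁻¹(0.99) = 0.802.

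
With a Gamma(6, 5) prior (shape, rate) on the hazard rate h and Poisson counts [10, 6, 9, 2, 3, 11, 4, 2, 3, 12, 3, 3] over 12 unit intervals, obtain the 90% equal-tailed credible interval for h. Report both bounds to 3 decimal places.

Posterior: Gamma(6+68, 5+12) = Gamma(74, 17) (shape, rate).
Equal-tailed 90% interval: Gamma(74, 17) quantiles at 0.05 and 0.95.
Posterior mean ≈ 4.353, SD ≈ 0.506; a Normal approximation gives roughly [3.521, 5.185].
Exact: lower = 3.555; upper = 5.217.

[3.555, 5.217]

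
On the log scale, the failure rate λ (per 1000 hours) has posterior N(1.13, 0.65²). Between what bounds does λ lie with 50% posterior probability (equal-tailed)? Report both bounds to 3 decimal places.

[1.997, 4.799]

On the log scale the 50% interval is 1.13 ± 0.674 × 0.65 = [0.6916, 1.5684].
Exponentiate: [e^0.6916, e^1.5684] = [1.997, 4.799].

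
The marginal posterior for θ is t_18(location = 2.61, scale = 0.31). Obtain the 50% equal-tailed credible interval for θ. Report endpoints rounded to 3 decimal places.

The t_18 distribution is symmetric; the 50% interval is 2.61 ± t·0.31 with t_{0.75,18} = 0.688.
Half-width: 0.688 × 0.31 = 0.213.
2.61 − 0.213 = 2.397; 2.61 + 0.213 = 2.823.

[2.397, 2.823]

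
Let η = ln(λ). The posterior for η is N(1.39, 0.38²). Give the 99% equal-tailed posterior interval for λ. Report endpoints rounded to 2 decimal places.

[1.51, 10.68]

On the log scale the 99% interval is 1.39 ± 2.576 × 0.38 = [0.4112, 2.3688].
Exponentiate: [e^0.4112, e^2.3688] = [1.51, 10.68].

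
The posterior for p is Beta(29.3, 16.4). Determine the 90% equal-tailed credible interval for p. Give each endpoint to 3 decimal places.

Posterior: Beta(29.3, 16.4).
Equal-tailed 90% interval: the 0.05 and 0.95 quantiles of Beta(29.3, 16.4).
Posterior mean ≈ 0.641, SD ≈ 0.070; a Normal approximation gives roughly [0.526, 0.757].
Exact: F⁻¹(0.05) = 0.522; F⁻¹(0.95) = 0.753.

[0.522, 0.753]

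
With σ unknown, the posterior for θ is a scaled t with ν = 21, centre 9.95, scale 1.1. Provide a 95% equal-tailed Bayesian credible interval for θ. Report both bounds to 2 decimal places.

The t_21 distribution is symmetric; the 95% interval is 9.95 ± t·1.1 with t_{0.975,21} = 2.080.
Half-width: 2.080 × 1.1 = 2.29.
9.95 − 2.29 = 7.66; 9.95 + 2.29 = 12.24.

[7.66, 12.24]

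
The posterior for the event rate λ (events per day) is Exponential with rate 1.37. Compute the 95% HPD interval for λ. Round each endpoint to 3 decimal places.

The exponential density is strictly decreasing on [0, ∞), so the HPD interval is anchored at 0: [0, q] with P(λ ≤ q) = 0.95.
q = −ln(1 − 0.95) / 1.37 = 2.9957 / 1.37 = 2.187.

[0.000, 2.187]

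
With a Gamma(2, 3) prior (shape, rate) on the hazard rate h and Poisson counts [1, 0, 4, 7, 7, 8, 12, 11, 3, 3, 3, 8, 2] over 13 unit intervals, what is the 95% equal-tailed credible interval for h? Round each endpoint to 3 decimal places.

[3.466, 5.528]

Posterior: Gamma(2+69, 3+13) = Gamma(71, 16) (shape, rate).
Equal-tailed 95% interval: Gamma(71, 16) quantiles at 0.025 and 0.975.
Posterior mean ≈ 4.438, SD ≈ 0.527; a Normal approximation gives roughly [3.405, 5.470].
Exact: lower = 3.466; upper = 5.528.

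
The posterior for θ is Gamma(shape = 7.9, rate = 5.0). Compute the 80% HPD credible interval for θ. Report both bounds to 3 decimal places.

The posterior is unimodal and skewed, so the HPD interval has equal density at both endpoints and is the shortest 80% interval.
Solving f(0.806) = f(2.178) with F(2.178) − F(0.806) = 0.80 gives [0.806, 2.178].
For comparison, the equal-tailed interval is [0.916, 2.330]; the HPD is narrower and shifted toward the mode.

[0.806, 2.178]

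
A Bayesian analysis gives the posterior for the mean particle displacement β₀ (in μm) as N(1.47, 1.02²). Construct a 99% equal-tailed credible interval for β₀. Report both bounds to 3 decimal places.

[-1.157, 4.097]

The posterior is symmetric, so the 99% equal-tailed interval is β₀ = 1.47 ± z·1.02 with z = 2.576.
Half-width: 2.576 × 1.02 = 2.627.
1.47 − 2.627 = -1.157; 1.47 + 2.627 = 4.097.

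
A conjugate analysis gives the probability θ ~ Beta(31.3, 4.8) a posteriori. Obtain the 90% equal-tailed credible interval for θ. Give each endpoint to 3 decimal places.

[0.765, 0.946]

Posterior: Beta(31.3, 4.8).
Equal-tailed 90% interval: the 0.05 and 0.95 quantiles of Beta(31.3, 4.8).
Posterior mean ≈ 0.867, SD ≈ 0.056; a Normal approximation gives roughly [0.775, 0.959].
Exact: F⁻¹(0.05) = 0.765; F⁻¹(0.95) = 0.946.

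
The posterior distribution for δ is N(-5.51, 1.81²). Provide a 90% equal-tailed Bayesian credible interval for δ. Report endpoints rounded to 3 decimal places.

The posterior is symmetric, so the 90% equal-tailed interval is δ = -5.51 ± z·1.81 with z = 1.645.
Half-width: 1.645 × 1.81 = 2.977.
-5.51 − 2.977 = -8.487; -5.51 + 2.977 = -2.533.

[-8.487, -2.533]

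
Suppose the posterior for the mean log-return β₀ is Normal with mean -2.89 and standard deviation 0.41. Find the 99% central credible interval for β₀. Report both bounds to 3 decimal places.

The posterior is symmetric, so the 99% equal-tailed interval is β₀ = -2.89 ± z·0.41 with z = 2.576.
Half-width: 2.576 × 0.41 = 1.056.
-2.89 − 1.056 = -3.946; -2.89 + 1.056 = -1.834.

[-3.946, -1.834]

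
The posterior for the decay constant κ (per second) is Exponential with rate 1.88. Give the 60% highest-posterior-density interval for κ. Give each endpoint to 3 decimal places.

[0.000, 0.487]

The exponential density is strictly decreasing on [0, ∞), so the HPD interval is anchored at 0: [0, q] with P(κ ≤ q) = 0.60.
q = −ln(1 − 0.60) / 1.88 = 0.9163 / 1.88 = 0.487.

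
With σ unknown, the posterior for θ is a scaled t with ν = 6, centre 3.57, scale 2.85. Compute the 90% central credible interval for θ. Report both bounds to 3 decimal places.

The t_6 distribution is symmetric; the 90% interval is 3.57 ± t·2.85 with t_{0.95,6} = 1.943.
Half-width: 1.943 × 2.85 = 5.538.
3.57 − 5.538 = -1.968; 3.57 + 5.538 = 9.108.

[-1.968, 9.108]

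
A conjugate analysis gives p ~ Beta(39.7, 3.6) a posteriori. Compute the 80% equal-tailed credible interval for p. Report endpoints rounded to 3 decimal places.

Posterior: Beta(39.7, 3.6).
Equal-tailed 80% interval: the 0.1 and 0.9 quantiles of Beta(39.7, 3.6).
Posterior mean ≈ 0.917, SD ≈ 0.041; a Normal approximation gives roughly [0.864, 0.970].
Exact: F⁻¹(0.1) = 0.861; F⁻¹(0.9) = 0.965.

[0.861, 0.965]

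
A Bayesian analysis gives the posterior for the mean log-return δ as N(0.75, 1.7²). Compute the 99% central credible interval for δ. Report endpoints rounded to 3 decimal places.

The posterior is symmetric, so the 99% equal-tailed interval is δ = 0.75 ± z·1.7 with z = 2.576.
Half-width: 2.576 × 1.7 = 4.379.
0.75 − 4.379 = -3.629; 0.75 + 4.379 = 5.129.

[-3.629, 5.129]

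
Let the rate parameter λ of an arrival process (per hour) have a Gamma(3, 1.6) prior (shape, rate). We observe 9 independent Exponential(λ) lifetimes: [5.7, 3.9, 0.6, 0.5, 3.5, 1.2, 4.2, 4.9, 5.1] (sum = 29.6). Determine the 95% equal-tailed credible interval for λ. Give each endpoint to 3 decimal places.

Posterior: Gamma(3+9, 1.6+29.6) = Gamma(12, 31.2) (shape, rate).
Equal-tailed 95% interval: Gamma(12, 31.2) quantiles at 0.025 and 0.975.
Posterior mean ≈ 0.385, SD ≈ 0.111; a Normal approximation gives roughly [0.167, 0.602].
Exact: lower = 0.199; upper = 0.631.

[0.199, 0.631]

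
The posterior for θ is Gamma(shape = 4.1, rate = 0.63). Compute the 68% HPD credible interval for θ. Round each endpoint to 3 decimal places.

The posterior is unimodal and skewed, so the HPD interval has equal density at both endpoints and is the shortest 68% interval.
Solving f(2.590) = f(8.351) with F(8.351) − F(2.590) = 0.68 gives [2.590, 8.351].
For comparison, the equal-tailed interval is [3.440, 9.571]; the HPD is narrower and shifted toward the mode.

[2.590, 8.351]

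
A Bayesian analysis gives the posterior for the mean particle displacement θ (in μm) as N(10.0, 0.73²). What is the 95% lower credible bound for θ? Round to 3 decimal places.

Need L with P(θ ≥ L) = 0.95: L = 10.0 − z_{0.05}·0.73.
z = 1.645; L = 10.0 − 1.645 × 0.73 = 8.799.

8.799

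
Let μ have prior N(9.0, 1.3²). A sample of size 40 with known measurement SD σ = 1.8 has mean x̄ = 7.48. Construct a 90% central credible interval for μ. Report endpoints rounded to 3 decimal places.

Posterior precision = 1/1.3² + 40/1.8² = 0.5917 + 12.3457 = 12.9374, so posterior SD = 0.2780.
Posterior mean = (9.0/1.3² + 40·7.48/1.8²) / 12.9374 = 7.5495.
Interval: 7.5495 ± 1.645 × 0.2780 → [7.092, 8.007].

[7.092, 8.007]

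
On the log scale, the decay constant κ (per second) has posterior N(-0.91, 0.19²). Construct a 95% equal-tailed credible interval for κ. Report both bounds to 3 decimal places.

[0.277, 0.584]

On the log scale the 95% interval is -0.91 ± 1.960 × 0.19 = [-1.2824, -0.5376].
Exponentiate: [e^-1.2824, e^-0.5376] = [0.277, 0.584].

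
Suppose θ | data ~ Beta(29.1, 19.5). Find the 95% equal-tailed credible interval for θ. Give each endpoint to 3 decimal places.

[0.459, 0.731]

Posterior: Beta(29.1, 19.5).
Equal-tailed 95% interval: the 0.025 and 0.975 quantiles of Beta(29.1, 19.5).
Posterior mean ≈ 0.599, SD ≈ 0.070; a Normal approximation gives roughly [0.462, 0.735].
Exact: F⁻¹(0.025) = 0.459; F⁻¹(0.975) = 0.731.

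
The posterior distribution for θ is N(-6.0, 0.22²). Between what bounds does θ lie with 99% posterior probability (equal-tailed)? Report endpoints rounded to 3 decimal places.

The posterior is symmetric, so the 99% equal-tailed interval is θ = -6.0 ± z·0.22 with z = 2.576.
Half-width: 2.576 × 0.22 = 0.567.
-6.0 − 0.567 = -6.567; -6.0 + 0.567 = -5.433.

[-6.567, -5.433]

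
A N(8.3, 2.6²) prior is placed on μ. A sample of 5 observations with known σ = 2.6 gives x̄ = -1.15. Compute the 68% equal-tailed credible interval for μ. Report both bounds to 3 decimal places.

[-0.631, 1.481]

Posterior precision = 1/2.6² + 5/2.6² = 0.1479 + 0.7396 = 0.8876, so posterior SD = 1.0614.
Posterior mean = (8.3/2.6² + 5·-1.15/2.6²) / 0.8876 = 0.4250.
Interval: 0.4250 ± 0.994 × 1.0614 → [-0.631, 1.481].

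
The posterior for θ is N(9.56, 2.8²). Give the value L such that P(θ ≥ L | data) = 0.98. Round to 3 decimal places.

Need L with P(θ ≥ L) = 0.98: L = 9.56 − z_{0.02}·2.8.
z = 2.054; L = 9.56 − 2.054 × 2.8 = 3.810.

3.810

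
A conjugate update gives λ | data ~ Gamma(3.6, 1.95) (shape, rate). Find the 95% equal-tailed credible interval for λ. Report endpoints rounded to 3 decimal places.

[0.458, 4.185]

Posterior: Gamma(shape 3.6, rate 1.95).
Equal-tailed 95% interval: Gamma(3.6, 1.95) quantiles at 0.025 and 0.975.
Posterior mean ≈ 1.846, SD ≈ 0.973; a Normal approximation gives roughly [-0.061, 3.753].
Exact: lower = 0.458; upper = 4.185.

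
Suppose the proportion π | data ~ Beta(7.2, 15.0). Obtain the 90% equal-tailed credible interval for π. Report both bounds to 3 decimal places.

[0.174, 0.493]

Posterior: Beta(7.2, 15.0).
Equal-tailed 90% interval: the 0.05 and 0.95 quantiles of Beta(7.2, 15.0).
Posterior mean ≈ 0.324, SD ≈ 0.097; a Normal approximation gives roughly [0.164, 0.484].
Exact: F⁻¹(0.05) = 0.174; F⁻¹(0.95) = 0.493.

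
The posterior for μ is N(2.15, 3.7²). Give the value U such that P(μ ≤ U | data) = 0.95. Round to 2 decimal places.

8.24

Need U with P(μ ≤ U) = 0.95: U = 2.15 + z_{0.05}·3.7.
z = 1.645; U = 2.15 + 1.645 × 3.7 = 8.24.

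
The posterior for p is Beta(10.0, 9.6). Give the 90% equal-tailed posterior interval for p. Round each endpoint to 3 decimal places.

Posterior: Beta(10.0, 9.6).
Equal-tailed 90% interval: the 0.05 and 0.95 quantiles of Beta(10.0, 9.6).
Posterior mean ≈ 0.510, SD ≈ 0.110; a Normal approximation gives roughly [0.329, 0.691].
Exact: F⁻¹(0.05) = 0.328; F⁻¹(0.95) = 0.691.

[0.328, 0.691]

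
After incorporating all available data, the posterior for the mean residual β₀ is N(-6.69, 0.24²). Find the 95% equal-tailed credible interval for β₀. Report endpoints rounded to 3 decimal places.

The posterior is symmetric, so the 95% equal-tailed interval is β₀ = -6.69 ± z·0.24 with z = 1.960.
Half-width: 1.960 × 0.24 = 0.470.
-6.69 − 0.470 = -7.160; -6.69 + 0.470 = -6.220.

[-7.160, -6.220]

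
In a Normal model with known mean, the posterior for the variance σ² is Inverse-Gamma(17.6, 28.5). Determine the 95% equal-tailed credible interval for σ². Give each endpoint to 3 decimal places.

Inverse-Gamma(17.6, 28.5) quantiles: F⁻¹(0.025) and F⁻¹(0.975).
Equivalently, 1/σ² ~ Gamma(17.6, rate = 28.5); invert its 0.975 and 0.025 quantiles.
Posterior mean ≈ 1.717, SD ≈ 0.435; a Normal approximation gives roughly [0.865, 2.569].
Exact: lower = 1.066; upper = 2.751.

[1.066, 2.751]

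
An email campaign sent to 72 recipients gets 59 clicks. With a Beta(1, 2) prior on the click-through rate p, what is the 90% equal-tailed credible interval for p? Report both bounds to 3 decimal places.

Posterior: Beta(1+59, 2+13) = Beta(60, 15).
Equal-tailed 90% interval: the 0.05 and 0.95 quantiles of Beta(60, 15).
Posterior mean ≈ 0.800, SD ≈ 0.046; a Normal approximation gives roughly [0.725, 0.875].
Exact: F⁻¹(0.05) = 0.720; F⁻¹(0.95) = 0.871.

[0.720, 0.871]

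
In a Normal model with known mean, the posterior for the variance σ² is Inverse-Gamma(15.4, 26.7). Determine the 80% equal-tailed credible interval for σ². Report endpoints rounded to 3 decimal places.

Inverse-Gamma(15.4, 26.7) quantiles: F⁻¹(0.1) and F⁻¹(0.9).
Equivalently, 1/σ² ~ Gamma(15.4, rate = 26.7); invert its 0.9 and 0.1 quantiles.
Posterior mean ≈ 1.854, SD ≈ 0.507; a Normal approximation gives roughly [1.205, 2.503].
Exact: lower = 1.296; upper = 2.511.

[1.296, 2.511]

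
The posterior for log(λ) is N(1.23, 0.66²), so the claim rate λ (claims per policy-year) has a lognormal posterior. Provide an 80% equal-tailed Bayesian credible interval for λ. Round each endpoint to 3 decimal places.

[1.468, 7.971]

On the log scale the 80% interval is 1.23 ± 1.282 × 0.66 = [0.3842, 2.0758].
Exponentiate: [e^0.3842, e^2.0758] = [1.468, 7.971].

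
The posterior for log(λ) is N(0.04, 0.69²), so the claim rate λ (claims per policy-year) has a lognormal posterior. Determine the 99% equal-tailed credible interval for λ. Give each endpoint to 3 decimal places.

On the log scale the 99% interval is 0.04 ± 2.576 × 0.69 = [-1.7373, 1.8173].
Exponentiate: [e^-1.7373, e^1.8173] = [0.176, 6.155].

[0.176, 6.155]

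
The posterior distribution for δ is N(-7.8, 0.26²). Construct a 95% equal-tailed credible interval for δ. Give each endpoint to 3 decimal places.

The posterior is symmetric, so the 95% equal-tailed interval is δ = -7.8 ± z·0.26 with z = 1.960.
Half-width: 1.960 × 0.26 = 0.510.
-7.8 − 0.510 = -8.310; -7.8 + 0.510 = -7.290.

[-8.310, -7.290]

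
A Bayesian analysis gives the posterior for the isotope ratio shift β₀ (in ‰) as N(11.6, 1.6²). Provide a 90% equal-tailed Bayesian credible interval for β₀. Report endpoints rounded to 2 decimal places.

The posterior is symmetric, so the 90% equal-tailed interval is β₀ = 11.6 ± z·1.6 with z = 1.645.
Half-width: 1.645 × 1.6 = 2.63.
11.6 − 2.63 = 8.97; 11.6 + 2.63 = 14.23.

[8.97, 14.23]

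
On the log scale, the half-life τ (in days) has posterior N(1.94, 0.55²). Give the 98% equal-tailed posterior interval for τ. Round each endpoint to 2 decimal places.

On the log scale the 98% interval is 1.94 ± 2.326 × 0.55 = [0.6605, 3.2195].
Exponentiate: [e^0.6605, e^3.2195] = [1.94, 25.02].

[1.94, 25.02]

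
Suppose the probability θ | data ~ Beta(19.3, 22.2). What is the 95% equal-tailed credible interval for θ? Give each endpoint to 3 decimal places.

[0.318, 0.616]

Posterior: Beta(19.3, 22.2).
Equal-tailed 95% interval: the 0.025 and 0.975 quantiles of Beta(19.3, 22.2).
Posterior mean ≈ 0.465, SD ≈ 0.077; a Normal approximation gives roughly [0.315, 0.615].
Exact: F⁻¹(0.025) = 0.318; F⁻¹(0.975) = 0.616.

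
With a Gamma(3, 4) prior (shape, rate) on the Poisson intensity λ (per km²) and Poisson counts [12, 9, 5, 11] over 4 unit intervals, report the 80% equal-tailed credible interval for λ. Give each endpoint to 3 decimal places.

[4.017, 6.036]

Posterior: Gamma(3+37, 4+4) = Gamma(40, 8) (shape, rate).
Equal-tailed 80% interval: Gamma(40, 8) quantiles at 0.1 and 0.9.
Posterior mean ≈ 5.000, SD ≈ 0.791; a Normal approximation gives roughly [3.987, 6.013].
Exact: lower = 4.017; upper = 6.036.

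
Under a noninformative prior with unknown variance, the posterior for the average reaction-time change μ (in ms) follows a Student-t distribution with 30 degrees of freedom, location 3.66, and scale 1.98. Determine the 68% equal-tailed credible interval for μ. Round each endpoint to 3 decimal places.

The t_30 distribution is symmetric; the 68% interval is 3.66 ± t·1.98 with t_{0.84,30} = 1.011.
Half-width: 1.011 × 1.98 = 2.002.
3.66 − 2.002 = 1.658; 3.66 + 2.002 = 5.662.

[1.658, 5.662]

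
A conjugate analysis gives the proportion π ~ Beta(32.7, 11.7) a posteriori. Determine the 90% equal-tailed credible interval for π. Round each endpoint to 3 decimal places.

Posterior: Beta(32.7, 11.7).
Equal-tailed 90% interval: the 0.05 and 0.95 quantiles of Beta(32.7, 11.7).
Posterior mean ≈ 0.736, SD ≈ 0.065; a Normal approximation gives roughly [0.629, 0.844].
Exact: F⁻¹(0.05) = 0.623; F⁻¹(0.95) = 0.838.

[0.623, 0.838]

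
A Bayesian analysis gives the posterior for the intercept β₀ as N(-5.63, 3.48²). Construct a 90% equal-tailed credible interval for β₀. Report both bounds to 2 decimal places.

The posterior is symmetric, so the 90% equal-tailed interval is β₀ = -5.63 ± z·3.48 with z = 1.645.
Half-width: 1.645 × 3.48 = 5.72.
-5.63 − 5.72 = -11.35; -5.63 + 5.72 = 0.09.

[-11.35, 0.09]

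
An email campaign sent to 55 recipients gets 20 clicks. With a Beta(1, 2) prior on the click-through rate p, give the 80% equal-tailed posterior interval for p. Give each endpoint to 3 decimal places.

[0.283, 0.444]

Posterior: Beta(1+20, 2+35) = Beta(21, 37).
Equal-tailed 80% interval: the 0.1 and 0.9 quantiles of Beta(21, 37).
Posterior mean ≈ 0.362, SD ≈ 0.063; a Normal approximation gives roughly [0.282, 0.442].
Exact: F⁻¹(0.1) = 0.283; F⁻¹(0.9) = 0.444.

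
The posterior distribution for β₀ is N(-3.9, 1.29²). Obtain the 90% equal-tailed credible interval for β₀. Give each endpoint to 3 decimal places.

The posterior is symmetric, so the 90% equal-tailed interval is β₀ = -3.9 ± z·1.29 with z = 1.645.
Half-width: 1.645 × 1.29 = 2.122.
-3.9 − 2.122 = -6.022; -3.9 + 2.122 = -1.778.

[-6.022, -1.778]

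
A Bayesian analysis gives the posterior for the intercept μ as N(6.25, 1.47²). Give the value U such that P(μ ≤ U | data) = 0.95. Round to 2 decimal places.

8.67

Need U with P(μ ≤ U) = 0.95: U = 6.25 + z_{0.05}·1.47.
z = 1.645; U = 6.25 + 1.645 × 1.47 = 8.67.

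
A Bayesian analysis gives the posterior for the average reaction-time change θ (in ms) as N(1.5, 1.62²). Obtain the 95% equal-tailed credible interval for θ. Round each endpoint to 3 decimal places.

The posterior is symmetric, so the 95% equal-tailed interval is θ = 1.5 ± z·1.62 with z = 1.960.
Half-width: 1.960 × 1.62 = 3.175.
1.5 − 3.175 = -1.675; 1.5 + 3.175 = 4.675.

[-1.675, 4.675]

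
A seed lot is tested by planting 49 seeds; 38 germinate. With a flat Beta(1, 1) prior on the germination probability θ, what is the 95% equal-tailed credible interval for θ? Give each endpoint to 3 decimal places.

[0.640, 0.869]

Posterior: Beta(1+38, 1+11) = Beta(39, 12).
Equal-tailed 95% interval: the 0.025 and 0.975 quantiles of Beta(39, 12).
Posterior mean ≈ 0.765, SD ≈ 0.059; a Normal approximation gives roughly [0.649, 0.880].
Exact: F⁻¹(0.025) = 0.640; F⁻¹(0.975) = 0.869.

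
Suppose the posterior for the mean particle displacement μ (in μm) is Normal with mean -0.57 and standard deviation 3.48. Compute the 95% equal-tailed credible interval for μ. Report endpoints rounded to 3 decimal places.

The posterior is symmetric, so the 95% equal-tailed interval is μ = -0.57 ± z·3.48 with z = 1.960.
Half-width: 1.960 × 3.48 = 6.821.
-0.57 − 6.821 = -7.391; -0.57 + 6.821 = 6.251.

[-7.391, 6.251]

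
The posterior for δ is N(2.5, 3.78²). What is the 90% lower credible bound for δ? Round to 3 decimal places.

Need L with P(δ ≥ L) = 0.90: L = 2.5 − z_{0.1}·3.78.
z = 1.282; L = 2.5 − 1.282 × 3.78 = -2.344.

-2.344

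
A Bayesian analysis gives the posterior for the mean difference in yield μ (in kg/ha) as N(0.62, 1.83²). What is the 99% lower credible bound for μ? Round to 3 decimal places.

Need L with P(μ ≥ L) = 0.99: L = 0.62 − z_{0.01}·1.83.
z = 2.326; L = 0.62 − 2.326 × 1.83 = -3.637.

-3.637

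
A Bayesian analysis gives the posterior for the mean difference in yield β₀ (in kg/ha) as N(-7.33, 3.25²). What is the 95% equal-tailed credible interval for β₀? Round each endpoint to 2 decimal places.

[-13.70, -0.96]

The posterior is symmetric, so the 95% equal-tailed interval is β₀ = -7.33 ± z·3.25 with z = 1.960.
Half-width: 1.960 × 3.25 = 6.37.
-7.33 − 6.37 = -13.70; -7.33 + 6.37 = -0.96.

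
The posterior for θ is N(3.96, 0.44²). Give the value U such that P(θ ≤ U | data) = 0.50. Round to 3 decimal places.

Need U with P(θ ≤ U) = 0.50: U = 3.96 + z_{0.5}·0.44.
z = 0.000; U = 3.96 + 0.000 × 0.44 = 3.960.

3.960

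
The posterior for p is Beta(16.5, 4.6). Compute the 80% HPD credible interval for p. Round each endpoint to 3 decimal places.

The posterior is unimodal and skewed, so the HPD interval has equal density at both endpoints and is the shortest 80% interval.
Solving f(0.685) = f(0.905) with F(0.905) − F(0.685) = 0.80 gives [0.685, 0.905].
For comparison, the equal-tailed interval is [0.663, 0.889]; the HPD is narrower and shifted toward the mode.

[0.685, 0.905]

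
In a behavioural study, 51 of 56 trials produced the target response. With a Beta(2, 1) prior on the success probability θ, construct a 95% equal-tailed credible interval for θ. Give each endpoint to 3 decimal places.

Posterior: Beta(2+51, 1+5) = Beta(53, 6).
Equal-tailed 95% interval: the 0.025 and 0.975 quantiles of Beta(53, 6).
Posterior mean ≈ 0.898, SD ≈ 0.039; a Normal approximation gives roughly [0.822, 0.975].
Exact: F⁻¹(0.025) = 0.810; F⁻¹(0.975) = 0.961.

[0.810, 0.961]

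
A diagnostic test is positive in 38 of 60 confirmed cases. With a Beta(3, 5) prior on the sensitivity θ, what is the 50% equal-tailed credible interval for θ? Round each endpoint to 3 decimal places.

[0.563, 0.644]

Posterior: Beta(3+38, 5+22) = Beta(41, 27).
Equal-tailed 50% interval: the 0.25 and 0.75 quantiles of Beta(41, 27).
Posterior mean ≈ 0.603, SD ≈ 0.059; a Normal approximation gives roughly [0.563, 0.643].
Exact: F⁻¹(0.25) = 0.563; F⁻¹(0.75) = 0.644.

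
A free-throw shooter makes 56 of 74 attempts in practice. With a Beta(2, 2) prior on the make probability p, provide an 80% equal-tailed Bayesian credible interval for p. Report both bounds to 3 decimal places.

[0.679, 0.805]

Posterior: Beta(2+56, 2+18) = Beta(58, 20).
Equal-tailed 80% interval: the 0.1 and 0.9 quantiles of Beta(58, 20).
Posterior mean ≈ 0.744, SD ≈ 0.049; a Normal approximation gives roughly [0.681, 0.807].
Exact: F⁻¹(0.1) = 0.679; F⁻¹(0.9) = 0.805.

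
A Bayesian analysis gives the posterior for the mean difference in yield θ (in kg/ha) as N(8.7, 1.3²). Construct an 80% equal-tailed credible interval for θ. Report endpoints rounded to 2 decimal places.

The posterior is symmetric, so the 80% equal-tailed interval is θ = 8.7 ± z·1.3 with z = 1.282.
Half-width: 1.282 × 1.3 = 1.67.
8.7 − 1.67 = 7.03; 8.7 + 1.67 = 10.37.

[7.03, 10.37]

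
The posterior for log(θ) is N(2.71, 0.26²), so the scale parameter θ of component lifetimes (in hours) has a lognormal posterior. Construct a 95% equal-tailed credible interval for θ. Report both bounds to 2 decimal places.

[9.03, 25.02]

On the log scale the 95% interval is 2.71 ± 1.960 × 0.26 = [2.2004, 3.2196].
Exponentiate: [e^2.2004, e^3.2196] = [9.03, 25.02].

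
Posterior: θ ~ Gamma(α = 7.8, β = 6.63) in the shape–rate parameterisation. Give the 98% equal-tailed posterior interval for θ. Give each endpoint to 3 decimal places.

Posterior: Gamma(shape 7.8, rate 6.63).
Equal-tailed 98% interval: Gamma(7.8, 6.63) quantiles at 0.01 and 0.99.
Posterior mean ≈ 1.176, SD ≈ 0.421; a Normal approximation gives roughly [0.197, 2.156].
Exact: lower = 0.421; upper = 2.370.

[0.421, 2.370]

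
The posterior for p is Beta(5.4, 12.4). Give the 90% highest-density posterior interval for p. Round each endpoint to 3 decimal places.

The posterior is unimodal and skewed, so the HPD interval has equal density at both endpoints and is the shortest 90% interval.
Solving f(0.129) = f(0.473) with F(0.473) − F(0.129) = 0.90 gives [0.129, 0.473].
For comparison, the equal-tailed interval is [0.142, 0.490]; the HPD is narrower and shifted toward the mode.

[0.129, 0.473]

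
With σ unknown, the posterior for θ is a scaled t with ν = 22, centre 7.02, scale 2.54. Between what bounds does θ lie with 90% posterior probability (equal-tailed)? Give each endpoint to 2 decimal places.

The t_22 distribution is symmetric; the 90% interval is 7.02 ± t·2.54 with t_{0.95,22} = 1.717.
Half-width: 1.717 × 2.54 = 4.36.
7.02 − 4.36 = 2.66; 7.02 + 4.36 = 11.38.

[2.66, 11.38]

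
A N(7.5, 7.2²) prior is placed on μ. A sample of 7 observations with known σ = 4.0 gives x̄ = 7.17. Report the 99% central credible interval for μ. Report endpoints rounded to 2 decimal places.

Posterior precision = 1/7.2² + 7/4.0² = 0.0193 + 0.4375 = 0.4568, so posterior SD = 1.4796.
Posterior mean = (7.5/7.2² + 7·7.17/4.0²) / 0.4568 = 7.1839.
Interval: 7.1839 ± 2.576 × 1.4796 → [3.37, 11.00].

[3.37, 11.00]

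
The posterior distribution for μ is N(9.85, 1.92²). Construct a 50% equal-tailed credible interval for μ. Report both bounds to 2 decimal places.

The posterior is symmetric, so the 50% equal-tailed interval is μ = 9.85 ± z·1.92 with z = 0.674.
Half-width: 0.674 × 1.92 = 1.30.
9.85 − 1.30 = 8.55; 9.85 + 1.30 = 11.15.

[8.55, 11.15]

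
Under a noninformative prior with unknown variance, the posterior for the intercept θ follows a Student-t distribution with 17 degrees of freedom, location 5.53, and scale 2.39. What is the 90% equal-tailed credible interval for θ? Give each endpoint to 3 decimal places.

[1.372, 9.688]

The t_17 distribution is symmetric; the 90% interval is 5.53 ± t·2.39 with t_{0.95,17} = 1.740.
Half-width: 1.740 × 2.39 = 4.158.
5.53 − 4.158 = 1.372; 5.53 + 4.158 = 9.688.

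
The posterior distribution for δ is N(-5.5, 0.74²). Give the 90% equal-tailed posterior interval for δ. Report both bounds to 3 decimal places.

The posterior is symmetric, so the 90% equal-tailed interval is δ = -5.5 ± z·0.74 with z = 1.645.
Half-width: 1.645 × 0.74 = 1.217.
-5.5 − 1.217 = -6.717; -5.5 + 1.217 = -4.283.

[-6.717, -4.283]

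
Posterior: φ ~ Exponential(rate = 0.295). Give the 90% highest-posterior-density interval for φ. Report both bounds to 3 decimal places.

The exponential density is strictly decreasing on [0, ∞), so the HPD interval is anchored at 0: [0, q] with P(φ ≤ q) = 0.90.
q = −ln(1 − 0.90) / 0.295 = 2.3026 / 0.295 = 7.805.

[0.000, 7.805]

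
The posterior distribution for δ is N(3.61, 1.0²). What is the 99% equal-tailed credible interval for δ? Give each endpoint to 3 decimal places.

[1.034, 6.186]

The posterior is symmetric, so the 99% equal-tailed interval is δ = 3.61 ± z·1.0 with z = 2.576.
Half-width: 2.576 × 1.0 = 2.576.
3.61 − 2.576 = 1.034; 3.61 + 2.576 = 6.186.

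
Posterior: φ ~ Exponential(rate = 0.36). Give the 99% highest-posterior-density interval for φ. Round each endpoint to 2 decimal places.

The exponential density is strictly decreasing on [0, ∞), so the HPD interval is anchored at 0: [0, q] with P(φ ≤ q) = 0.99.
q = −ln(1 − 0.99) / 0.36 = 4.6052 / 0.36 = 12.79.

[0.00, 12.79]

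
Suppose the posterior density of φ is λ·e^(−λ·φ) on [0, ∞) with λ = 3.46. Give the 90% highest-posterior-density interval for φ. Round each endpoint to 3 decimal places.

[0.000, 0.665]

The exponential density is strictly decreasing on [0, ∞), so the HPD interval is anchored at 0: [0, q] with P(φ ≤ q) = 0.90.
q = −ln(1 − 0.90) / 3.46 = 2.3026 / 3.46 = 0.665.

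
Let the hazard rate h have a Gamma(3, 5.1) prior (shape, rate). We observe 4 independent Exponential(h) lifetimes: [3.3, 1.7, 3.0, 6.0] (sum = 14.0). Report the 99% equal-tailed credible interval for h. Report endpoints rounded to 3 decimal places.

Posterior: Gamma(3+4, 5.1+14.0) = Gamma(7, 19.1) (shape, rate).
Equal-tailed 99% interval: Gamma(7, 19.1) quantiles at 0.005 and 0.995.
Posterior mean ≈ 0.366, SD ≈ 0.139; a Normal approximation gives roughly [0.010, 0.723].
Exact: lower = 0.107; upper = 0.820.

[0.107, 0.820]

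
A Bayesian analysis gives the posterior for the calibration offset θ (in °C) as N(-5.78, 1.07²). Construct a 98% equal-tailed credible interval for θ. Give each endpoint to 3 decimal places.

The posterior is symmetric, so the 98% equal-tailed interval is θ = -5.78 ± z·1.07 with z = 2.326.
Half-width: 2.326 × 1.07 = 2.489.
-5.78 − 2.489 = -8.269; -5.78 + 2.489 = -3.291.

[-8.269, -3.291]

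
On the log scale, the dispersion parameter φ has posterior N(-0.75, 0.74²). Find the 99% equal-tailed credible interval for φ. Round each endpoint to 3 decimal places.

On the log scale the 99% interval is -0.75 ± 2.576 × 0.74 = [-2.6561, 1.1561].
Exponentiate: [e^-2.6561, e^1.1561] = [0.070, 3.178].

[0.070, 3.178]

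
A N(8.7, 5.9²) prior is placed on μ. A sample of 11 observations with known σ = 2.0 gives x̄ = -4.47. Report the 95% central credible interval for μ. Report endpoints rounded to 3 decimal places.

[-5.510, -3.158]

Posterior precision = 1/5.9² + 11/2.0² = 0.0287 + 2.7500 = 2.7787, so posterior SD = 0.5999.
Posterior mean = (8.7/5.9² + 11·-4.47/2.0²) / 2.7787 = -4.3338.
Interval: -4.3338 ± 1.960 × 0.5999 → [-5.510, -3.158].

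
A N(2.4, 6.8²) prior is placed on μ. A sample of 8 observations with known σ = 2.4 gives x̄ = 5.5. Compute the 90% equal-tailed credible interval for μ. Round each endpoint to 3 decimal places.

Posterior precision = 1/6.8² + 8/2.4² = 0.0216 + 1.3889 = 1.4105, so posterior SD = 0.8420.
Posterior mean = (2.4/6.8² + 8·5.5/2.4²) / 1.4105 = 5.4525.
Interval: 5.4525 ± 1.645 × 0.8420 → [4.068, 6.837].

[4.068, 6.837]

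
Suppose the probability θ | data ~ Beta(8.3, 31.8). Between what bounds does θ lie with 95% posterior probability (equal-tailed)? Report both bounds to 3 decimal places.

Posterior: Beta(8.3, 31.8).
Equal-tailed 95% interval: the 0.025 and 0.975 quantiles of Beta(8.3, 31.8).
Posterior mean ≈ 0.207, SD ≈ 0.063; a Normal approximation gives roughly [0.083, 0.331].
Exact: F⁻¹(0.025) = 0.098; F⁻¹(0.975) = 0.343.

[0.098, 0.343]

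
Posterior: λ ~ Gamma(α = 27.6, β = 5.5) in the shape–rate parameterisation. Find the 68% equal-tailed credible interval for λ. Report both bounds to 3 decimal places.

[4.073, 5.962]

Posterior: Gamma(shape 27.6, rate 5.5).
Equal-tailed 68% interval: Gamma(27.6, 5.5) quantiles at 0.16 and 0.84.
Posterior mean ≈ 5.018, SD ≈ 0.955; a Normal approximation gives roughly [4.068, 5.968].
Exact: lower = 4.073; upper = 5.962.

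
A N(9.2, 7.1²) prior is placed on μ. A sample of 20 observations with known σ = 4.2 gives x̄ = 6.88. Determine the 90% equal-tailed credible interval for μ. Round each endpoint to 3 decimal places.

[5.388, 8.451]

Posterior precision = 1/7.1² + 20/4.2² = 0.0198 + 1.1338 = 1.1536, so posterior SD = 0.9310.
Posterior mean = (9.2/7.1² + 20·6.88/4.2²) / 1.1536 = 6.9199.
Interval: 6.9199 ± 1.645 × 0.9310 → [5.388, 8.451].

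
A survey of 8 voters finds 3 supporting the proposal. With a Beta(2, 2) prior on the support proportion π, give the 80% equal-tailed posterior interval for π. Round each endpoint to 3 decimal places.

Posterior: Beta(2+3, 2+5) = Beta(5, 7).
Equal-tailed 80% interval: the 0.1 and 0.9 quantiles of Beta(5, 7).
Posterior mean ≈ 0.417, SD ≈ 0.137; a Normal approximation gives roughly [0.241, 0.592].
Exact: F⁻¹(0.1) = 0.241; F⁻¹(0.9) = 0.599.

[0.241, 0.599]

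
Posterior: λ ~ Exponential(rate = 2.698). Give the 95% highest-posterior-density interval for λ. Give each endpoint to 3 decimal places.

[0.000, 1.110]

The exponential density is strictly decreasing on [0, ∞), so the HPD interval is anchored at 0: [0, q] with P(λ ≤ q) = 0.95.
q = −ln(1 − 0.95) / 2.698 = 2.9957 / 2.698 = 1.110.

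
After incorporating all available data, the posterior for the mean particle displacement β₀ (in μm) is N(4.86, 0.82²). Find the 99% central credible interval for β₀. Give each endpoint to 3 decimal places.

The posterior is symmetric, so the 99% equal-tailed interval is β₀ = 4.86 ± z·0.82 with z = 2.576.
Half-width: 2.576 × 0.82 = 2.112.
4.86 − 2.112 = 2.748; 4.86 + 2.112 = 6.972.

[2.748, 6.972]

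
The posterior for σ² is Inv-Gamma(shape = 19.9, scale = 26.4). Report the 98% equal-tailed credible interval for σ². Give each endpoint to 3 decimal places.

[0.832, 2.398]

Inverse-Gamma(19.9, 26.4) quantiles: F⁻¹(0.01) and F⁻¹(0.99).
Equivalently, 1/σ² ~ Gamma(19.9, rate = 26.4); invert its 0.99 and 0.01 quantiles.
Posterior mean ≈ 1.397, SD ≈ 0.330; a Normal approximation gives roughly [0.629, 2.165].
Exact: lower = 0.832; upper = 2.398.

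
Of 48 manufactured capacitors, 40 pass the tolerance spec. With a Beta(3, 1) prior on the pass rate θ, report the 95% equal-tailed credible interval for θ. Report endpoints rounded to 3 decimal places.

Posterior: Beta(3+40, 1+8) = Beta(43, 9).
Equal-tailed 95% interval: the 0.025 and 0.975 quantiles of Beta(43, 9).
Posterior mean ≈ 0.827, SD ≈ 0.052; a Normal approximation gives roughly [0.725, 0.929].
Exact: F⁻¹(0.025) = 0.714; F⁻¹(0.975) = 0.916.

[0.714, 0.916]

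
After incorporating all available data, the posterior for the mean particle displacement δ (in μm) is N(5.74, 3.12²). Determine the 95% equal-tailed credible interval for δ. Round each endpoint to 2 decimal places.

The posterior is symmetric, so the 95% equal-tailed interval is δ = 5.74 ± z·3.12 with z = 1.960.
Half-width: 1.960 × 3.12 = 6.12.
5.74 − 6.12 = -0.38; 5.74 + 6.12 = 11.86.

[-0.38, 11.86]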